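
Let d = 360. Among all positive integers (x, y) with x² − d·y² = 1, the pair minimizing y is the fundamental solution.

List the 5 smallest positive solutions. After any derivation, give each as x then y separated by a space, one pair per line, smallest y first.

d=360: √d = [18; 1,36] (ℓ=2, even), read p_1/q_1
k=0  a_k=18  p_k/q_k = 18/1
k=1  a_k=1  p_k/q_k = 19/1
(x₁, y₁) = (19, 1);  19² − 360·1² = 1 ✓
k=2:  x_2 = 19·19+360·1·1 = 721,  y_2 = 19·1+1·19 = 38
k=3:  x_3 = 19·721+360·1·38 = 27379,  y_3 = 19·38+1·721 = 1443
k=4:  x_4 = 19·27379+360·1·1443 = 1039681,  y_4 = 19·1443+1·27379 = 54796
k=5:  x_5 = 19·1039681+360·1·54796 = 39480499,  y_5 = 19·54796+1·1039681 = 2080805

19 1
721 38
27379 1443
1039681 54796
39480499 2080805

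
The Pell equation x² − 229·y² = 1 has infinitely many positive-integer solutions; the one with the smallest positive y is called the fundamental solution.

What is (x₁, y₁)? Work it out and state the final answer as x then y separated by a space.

5848201 386460

√229 → a₀=15, period (7,1,1,7,30); ℓ=5 odd so k=9
k=0  a_k=15  p_k/q_k = 15/1
k=1  a_k=7  p_k/q_k = 106/7
…
k=4  a_k=7  p_k/q_k = 1710/113
k=5  a_k=30  p_k/q_k = 51527/3405
k=6  a_k=7  p_k/q_k = 362399/23948
k=7  a_k=1  p_k/q_k = 413926/27353
k=8  a_k=1  p_k/q_k = 776325/51301
k=9  a_k=7  p_k/q_k = 5848201/386460
(x₁, y₁) = (5848201, 386460);  5848201² − 229·386460² = 1 ✓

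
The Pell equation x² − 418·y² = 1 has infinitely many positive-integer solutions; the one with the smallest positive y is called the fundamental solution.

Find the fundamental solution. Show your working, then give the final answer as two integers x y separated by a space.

33857 1656

d=418: √d = [20; 2,4,20,4,2,40] (ℓ=6, even), read p_5/q_5
k=0  a_k=20  p_k/q_k = 20/1
k=1  a_k=2  p_k/q_k = 41/2
…
k=3  a_k=20  p_k/q_k = 3721/182
k=4  a_k=4  p_k/q_k = 15068/737
k=5  a_k=2  p_k/q_k = 33857/1656
fundamental: x₁=33857, y₁=1656  (since 1146296449 − 418·2742336 = 1)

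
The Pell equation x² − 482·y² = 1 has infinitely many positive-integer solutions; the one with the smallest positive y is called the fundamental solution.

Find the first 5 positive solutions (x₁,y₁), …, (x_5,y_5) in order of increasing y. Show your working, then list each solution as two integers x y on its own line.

483 22
466577 21252
450712899 20529410
435388193857 19831388808
420584544552963 19157101059118

d=482: √d = [21; 1,20,1,42] (ℓ=4, even), read p_3/q_3
i=0: a=21 ⇒ p=21, q=1
…
i=2: a=20 ⇒ p=461, q=21
i=3: a=1 ⇒ p=483, q=22
→ (483, 22).  Check: 483²=233289, 482·22²=233288, difference 1.
k=2:  x_2 = 483·483+482·22·22 = 466577,  y_2 = 483·22+22·483 = 21252
k=3:  x_3 = 483·466577+482·22·21252 = 450712899,  y_3 = 483·21252+22·466577 = 20529410
k=4:  x_4 = 483·450712899+482·22·20529410 = 435388193857,  y_4 = 483·20529410+22·450712899 = 19831388808
k=5:  x_5 = 483·435388193857+482·22·19831388808 = 420584544552963,  y_5 = 483·19831388808+22·435388193857 = 19157101059118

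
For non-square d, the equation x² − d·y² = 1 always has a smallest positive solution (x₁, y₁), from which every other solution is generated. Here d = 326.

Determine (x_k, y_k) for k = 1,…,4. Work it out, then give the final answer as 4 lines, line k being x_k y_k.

√326 = [18; 18,36, …], period ℓ=2 (even) → k=1
a_0=18:  p_0=18·1+0=18,  q_0=18·0+1=1
a_1=18:  p_1=18·18+1=325,  q_1=18·1+0=18
fundamental: x₁=325, y₁=18  (since 105625 − 326·324 = 1)
(325+18√326)^2 = 211249 + 11700√326
(325+18√326)^3 = 137311525 + 7604982√326
(325+18√326)^4 = 89252280001 + 4943226600√326

325 18
211249 11700
137311525 7604982
89252280001 4943226600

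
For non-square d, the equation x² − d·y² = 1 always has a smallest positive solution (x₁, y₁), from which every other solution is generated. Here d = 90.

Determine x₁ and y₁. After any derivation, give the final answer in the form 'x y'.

√90 → a₀=9, period (2,18); ℓ=2 even so k=1
k=0  a_k=9  p_k/q_k = 9/1
k=1  a_k=2  p_k/q_k = 19/2
(x₁, y₁) = (19, 2);  19² − 90·2² = 1 ✓

19 2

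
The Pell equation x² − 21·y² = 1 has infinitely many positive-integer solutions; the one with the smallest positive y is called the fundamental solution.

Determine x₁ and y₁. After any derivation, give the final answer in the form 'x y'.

d=21: √d = [4; 1,1,2,1,1,8] (ℓ=6, even), read p_5/q_5
k=0  a_k=4  p_k/q_k = 4/1
…
k=3  a_k=2  p_k/q_k = 23/5
k=4  a_k=1  p_k/q_k = 32/7
k=5  a_k=1  p_k/q_k = 55/12
fundamental: x₁=55, y₁=12  (since 3025 − 21·144 = 1)

55 12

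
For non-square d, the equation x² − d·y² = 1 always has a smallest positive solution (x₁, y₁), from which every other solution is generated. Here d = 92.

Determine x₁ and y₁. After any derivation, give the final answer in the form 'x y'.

[9; 1,1,2,4,2,1,1,18] for √92; ℓ=8 ⇒ convergent index 7
k=0  a_k=9  p_k/q_k = 9/1
…
k=2  a_k=1  p_k/q_k = 19/2
k=3  a_k=2  p_k/q_k = 48/5
…
k=5  a_k=2  p_k/q_k = 470/49
k=6  a_k=1  p_k/q_k = 681/71
k=7  a_k=1  p_k/q_k = 1151/120
fundamental: x₁=1151, y₁=120  (since 1324801 − 92·14400 = 1)

1151 120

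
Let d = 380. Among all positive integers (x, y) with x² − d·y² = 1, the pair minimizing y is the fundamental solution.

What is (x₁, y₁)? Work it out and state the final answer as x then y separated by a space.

39 2

√380 = [19; 2,38, …], period ℓ=2 (even) → k=1
k=0  a_k=19  p_k/q_k = 19/1
k=1  a_k=2  p_k/q_k = 39/2
(x₁, y₁) = (39, 2);  39² − 380·2² = 1 ✓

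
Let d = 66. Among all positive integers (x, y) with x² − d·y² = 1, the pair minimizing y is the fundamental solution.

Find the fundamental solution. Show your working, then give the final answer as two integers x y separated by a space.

65 8

d=66: √d = [8; 8,16] (ℓ=2, even), read p_1/q_1
a_0=8:  p_0=8·1+0=8,  q_0=8·0+1=1
a_1=8:  p_1=8·8+1=65,  q_1=8·1+0=8
fundamental: x₁=65, y₁=8  (since 4225 − 66·64 = 1)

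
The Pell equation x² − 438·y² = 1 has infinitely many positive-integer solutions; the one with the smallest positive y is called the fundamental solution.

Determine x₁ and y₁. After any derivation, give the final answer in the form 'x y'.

293 14

[20; 1,12,1,40] for √438; ℓ=4 ⇒ convergent index 3
a_0=20:  p_0=20·1+0=20,  q_0=20·0+1=1
…
a_2=12:  p_2=12·21+20=272,  q_2=12·1+1=13
a_3=1:  p_3=1·272+21=293,  q_3=1·13+1=14
fundamental: x₁=293, y₁=14  (since 85849 − 438·196 = 1)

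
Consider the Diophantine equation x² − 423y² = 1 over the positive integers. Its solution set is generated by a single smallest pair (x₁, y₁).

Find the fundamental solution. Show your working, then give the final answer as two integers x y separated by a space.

4607 224

[20; 1,1,3,4,3,1,1,40] for √423; ℓ=8 ⇒ convergent index 7
step 0: (20, 1)  from 20·(1,0) + (0,1)
step 1: (21, 1)  from 1·(20,1) + (1,0)
…
step 5: (1995, 97)  from 3·(617,30) + (144,7)
step 6: (2612, 127)  from 1·(1995,97) + (617,30)
step 7: (4607, 224)  from 1·(2612,127) + (1995,97)
→ (4607, 224).  Check: 4607²=21224449, 423·224²=21224448, difference 1.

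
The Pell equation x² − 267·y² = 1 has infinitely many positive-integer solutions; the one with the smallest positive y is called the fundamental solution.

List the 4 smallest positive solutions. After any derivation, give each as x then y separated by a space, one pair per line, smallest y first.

√267 = [16; 2,1,15,1,2,32, …], period ℓ=6 (even) → k=5
a_0=16:  p_0=16·1+0=16,  q_0=16·0+1=1
…
a_4=1:  p_4=1·768+49=817,  q_4=1·47+3=50
a_5=2:  p_5=2·817+768=2402,  q_5=2·50+47=147
fundamental: x₁=2402, y₁=147  (since 5769604 − 267·21609 = 1)
n=2: (2402,147)∘(2402,147) = (2402·2402+267·147·147, 2402·147+147·2402) = (11539207,706188)
n=3: (11539207,706188)∘(2402,147) = (2402·11539207+267·147·706188, 2402·706188+147·11539207) = (55434348026,3392527005)
n=4: (55434348026,3392527005)∘(2402,147) = (2402·55434348026+267·147·3392527005, 2402·3392527005+147·55434348026) = (266306596377697,16297699025832)

2402 147
11539207 706188
55434348026 3392527005
266306596377697 16297699025832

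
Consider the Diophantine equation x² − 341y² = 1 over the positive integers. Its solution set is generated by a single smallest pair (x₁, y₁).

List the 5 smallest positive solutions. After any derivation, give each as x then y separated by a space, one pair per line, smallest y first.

√341 = [18; 2,6,1,8,2,…,6,2,36, …], period ℓ=14 (even) → k=13
step 0: (18, 1)  from 18·(1,0) + (0,1)
…
step 2: (240, 13)  from 6·(37,2) + (18,1)
step 3: (277, 15)  from 1·(240,13) + (37,2)
step 4: (2456, 133)  from 8·(277,15) + (240,13)
step 5: (5189, 281)  from 2·(2456,133) + (277,15)
step 6: (7645, 414)  from 1·(5189,281) + (2456,133)
…
step 8: (28124, 1523)  from 1·(20479,1109) + (7645,414)
…
step 10: (641940, 34763)  from 8·(76727,4155) + (28124,1523)
…
step 12: (4953942, 268271)  from 6·(718667,38918) + (641940,34763)
step 13: (10626551, 575460)  from 2·(4953942,268271) + (718667,38918)
(x₁, y₁) = (10626551, 575460);  10626551² − 341·575460² = 1 ✓
(10626551+575460√341)^2 = 225847172311201 + 12230310076920√341
(10626551+575460√341)^3 = 4799952989541519968951 + 259932027556408030380√341
(10626551+575460√341)^4 = 102013890481930631287980124801 + 5524361894723138392975161840√341
(10626551+575460√341)^5 = 2168111619829296063734843424848413751 + 117409826833463862093989641643997300√341

10626551 575460
225847172311201 12230310076920
4799952989541519968951 259932027556408030380
102013890481930631287980124801 5524361894723138392975161840
2168111619829296063734843424848413751 117409826833463862093989641643997300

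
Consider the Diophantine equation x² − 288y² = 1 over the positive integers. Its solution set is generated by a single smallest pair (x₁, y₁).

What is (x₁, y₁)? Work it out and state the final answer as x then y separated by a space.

17 1

[16; 1,32] for √288; ℓ=2 ⇒ convergent index 1
k=0  a_k=16  p_k/q_k = 16/1
k=1  a_k=1  p_k/q_k = 17/1
(x₁, y₁) = (17, 1);  17² − 288·1² = 1 ✓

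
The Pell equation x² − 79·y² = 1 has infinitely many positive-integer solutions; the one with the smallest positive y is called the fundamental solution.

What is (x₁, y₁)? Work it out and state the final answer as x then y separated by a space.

80 9

√79 → a₀=8, period (1,7,1,16); ℓ=4 even so k=3
a_0=8:  p_0=8·1+0=8,  q_0=8·0+1=1
a_1=1:  p_1=1·8+1=9,  q_1=1·1+0=1
a_2=7:  p_2=7·9+8=71,  q_2=7·1+1=8
a_3=1:  p_3=1·71+9=80,  q_3=1·8+1=9
(x₁, y₁) = (80, 9);  80² − 79·9² = 1 ✓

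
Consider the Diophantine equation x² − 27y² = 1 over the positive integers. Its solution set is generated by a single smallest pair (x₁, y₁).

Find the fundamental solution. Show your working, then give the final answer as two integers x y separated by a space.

26 5

[5; 5,10] for √27; ℓ=2 ⇒ convergent index 1
i=0: a=5 ⇒ p=5, q=1
i=1: a=5 ⇒ p=26, q=5
(x₁, y₁) = (26, 5);  26² − 27·5² = 1 ✓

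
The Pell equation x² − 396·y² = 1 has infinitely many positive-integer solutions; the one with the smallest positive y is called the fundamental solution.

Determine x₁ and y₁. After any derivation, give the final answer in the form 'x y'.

√396 = [19; 1,8,1,38, …], period ℓ=4 (even) → k=3
i=0: a=19 ⇒ p=19, q=1
…
i=2: a=8 ⇒ p=179, q=9
i=3: a=1 ⇒ p=199, q=10
→ (199, 10).  Check: 199²=39601, 396·10²=39600, difference 1.

199 10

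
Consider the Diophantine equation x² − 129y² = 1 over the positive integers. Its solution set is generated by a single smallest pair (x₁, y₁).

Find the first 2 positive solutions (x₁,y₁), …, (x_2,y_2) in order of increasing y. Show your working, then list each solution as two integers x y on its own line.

√129 → a₀=11, period (2,1,3,1,6,1,3,1,2,22); ℓ=10 even so k=9
step 0: (11, 1)  from 11·(1,0) + (0,1)
…
step 2: (34, 3)  from 1·(23,2) + (11,1)
step 3: (125, 11)  from 3·(34,3) + (23,2)
step 4: (159, 14)  from 1·(125,11) + (34,3)
step 5: (1079, 95)  from 6·(159,14) + (125,11)
step 6: (1238, 109)  from 1·(1079,95) + (159,14)
step 7: (4793, 422)  from 3·(1238,109) + (1079,95)
step 8: (6031, 531)  from 1·(4793,422) + (1238,109)
step 9: (16855, 1484)  from 2·(6031,531) + (4793,422)
→ (16855, 1484).  Check: 16855²=284091025, 129·1484²=284091024, difference 1.
(x_2, y_2) = (16855·16855 + 129·1484·1484, 16855·1484 + 1484·16855) = (568182049, 50025640)

16855 1484
568182049 50025640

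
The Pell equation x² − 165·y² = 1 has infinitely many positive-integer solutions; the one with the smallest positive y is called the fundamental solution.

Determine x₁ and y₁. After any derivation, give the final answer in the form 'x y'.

1079 84

√165 = [12; 1,5,2,5,1,24, …], period ℓ=6 (even) → k=5
step 0: (12, 1)  from 12·(1,0) + (0,1)
…
step 4: (912, 71)  from 5·(167,13) + (77,6)
step 5: (1079, 84)  from 1·(912,71) + (167,13)
fundamental: x₁=1079, y₁=84  (since 1164241 − 165·7056 = 1)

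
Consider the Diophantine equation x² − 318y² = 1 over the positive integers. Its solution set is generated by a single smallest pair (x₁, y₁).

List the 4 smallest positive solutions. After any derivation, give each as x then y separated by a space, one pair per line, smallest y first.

√318 = [17; 1,4,1,34, …], period ℓ=4 (even) → k=3
step 0: (17, 1)  from 17·(1,0) + (0,1)
step 1: (18, 1)  from 1·(17,1) + (1,0)
step 2: (89, 5)  from 4·(18,1) + (17,1)
step 3: (107, 6)  from 1·(89,5) + (18,1)
(x₁, y₁) = (107, 6);  107² − 318·6² = 1 ✓
n=2: (107,6)∘(107,6) = (107·107+318·6·6, 107·6+6·107) = (22897,1284)
n=3: (22897,1284)∘(107,6) = (107·22897+318·6·1284, 107·1284+6·22897) = (4899851,274770)
n=4: (4899851,274770)∘(107,6) = (107·4899851+318·6·274770, 107·274770+6·4899851) = (1048545217,58799496)

107 6
22897 1284
4899851 274770
1048545217 58799496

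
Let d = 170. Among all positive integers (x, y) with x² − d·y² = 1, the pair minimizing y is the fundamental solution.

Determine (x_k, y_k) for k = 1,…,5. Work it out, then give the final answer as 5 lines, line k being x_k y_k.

339 26
229841 17628
155831859 11951758
105653770561 8103274296
71633100608499 5494008020930

√170 → a₀=13, period (26); ℓ=1 odd so k=1
k=0  a_k=13  p_k/q_k = 13/1
k=1  a_k=26  p_k/q_k = 339/26
→ (339, 26).  Check: 339²=114921, 170·26²=114920, difference 1.
n=2: (339,26)∘(339,26) = (339·339+170·26·26, 339·26+26·339) = (229841,17628)
n=3: (229841,17628)∘(339,26) = (339·229841+170·26·17628, 339·17628+26·229841) = (155831859,11951758)
n=4: (155831859,11951758)∘(339,26) = (339·155831859+170·26·11951758, 339·11951758+26·155831859) = (105653770561,8103274296)
n=5: (105653770561,8103274296)∘(339,26) = (339·105653770561+170·26·8103274296, 339·8103274296+26·105653770561) = (71633100608499,5494008020930)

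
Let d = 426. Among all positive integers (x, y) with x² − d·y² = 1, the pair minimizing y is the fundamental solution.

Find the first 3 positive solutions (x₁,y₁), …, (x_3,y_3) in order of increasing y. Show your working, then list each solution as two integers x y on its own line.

√426 → a₀=20, period (1,1,1,3,2,6,2,3,1,1,1,40); ℓ=12 even so k=11
i=0: a=20 ⇒ p=20, q=1
i=1: a=1 ⇒ p=21, q=1
…
i=4: a=3 ⇒ p=227, q=11
i=5: a=2 ⇒ p=516, q=25
i=6: a=6 ⇒ p=3323, q=161
i=7: a=2 ⇒ p=7162, q=347
…
i=10: a=1 ⇒ p=56780, q=2751
i=11: a=1 ⇒ p=88751, q=4300
fundamental: x₁=88751, y₁=4300  (since 7876740001 − 426·18490000 = 1)
k=2:  x_2 = 88751·88751+426·4300·4300 = 15753480001,  y_2 = 88751·4300+4300·88751 = 763258600
k=3:  x_3 = 88751·15753480001+426·4300·763258600 = 2796274207048751,  y_3 = 88751·763258600+4300·15753480001 = 135479928012900

88751 4300
15753480001 763258600
2796274207048751 135479928012900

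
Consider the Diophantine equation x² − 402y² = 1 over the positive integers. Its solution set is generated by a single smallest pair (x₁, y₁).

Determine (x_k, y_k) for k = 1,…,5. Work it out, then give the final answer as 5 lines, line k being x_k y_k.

401 20
321601 16040
257923601 12864060
206854406401 10316960080
165896976010001 8274189120100

√402 → a₀=20, period (20,40); ℓ=2 even so k=1
k=0  a_k=20  p_k/q_k = 20/1
k=1  a_k=20  p_k/q_k = 401/20
→ (401, 20).  Check: 401²=160801, 402·20²=160800, difference 1.
n=2: (401,20)∘(401,20) = (401·401+402·20·20, 401·20+20·401) = (321601,16040)
n=3: (321601,16040)∘(401,20) = (401·321601+402·20·16040, 401·16040+20·321601) = (257923601,12864060)
n=4: (257923601,12864060)∘(401,20) = (401·257923601+402·20·12864060, 401·12864060+20·257923601) = (206854406401,10316960080)
n=5: (206854406401,10316960080)∘(401,20) = (401·206854406401+402·20·10316960080, 401·10316960080+20·206854406401) = (165896976010001,8274189120100)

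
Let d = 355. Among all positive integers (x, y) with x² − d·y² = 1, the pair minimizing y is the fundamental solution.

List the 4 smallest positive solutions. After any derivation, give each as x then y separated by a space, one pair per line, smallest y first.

d=355: √d = [18; 1,5,3,3,1,6,1,3,3,5,1,36] (ℓ=12, even), read p_11/q_11
step 0: (18, 1)  from 18·(1,0) + (0,1)
step 1: (19, 1)  from 1·(18,1) + (1,0)
…
step 3: (358, 19)  from 3·(113,6) + (19,1)
step 4: (1187, 63)  from 3·(358,19) + (113,6)
…
step 7: (12002, 637)  from 1·(10457,555) + (1545,82)
step 8: (46463, 2466)  from 3·(12002,637) + (10457,555)
step 9: (151391, 8035)  from 3·(46463,2466) + (12002,637)
step 10: (803418, 42641)  from 5·(151391,8035) + (46463,2466)
step 11: (954809, 50676)  from 1·(803418,42641) + (151391,8035)
fundamental: x₁=954809, y₁=50676  (since 911660226481 − 355·2568056976 = 1)
n=2: (954809,50676)∘(954809,50676) = (954809·954809+355·50676·50676, 954809·50676+50676·954809) = (1823320452961,96771801768)
n=3: (1823320452961,96771801768)∘(954809,50676) = (954809·1823320452961+355·50676·96771801768, 954809·96771801768+50676·1823320452961) = (3481845556741524089,184797174548553948)
n=4: (3481845556741524089,184797174548553948)∘(954809,50676) = (954809·3481845556741524089+355·50676·184797174548553948, 954809·184797174548553948+50676·3481845556741524089) = (6648994948371812427335041,352892010866963721270096)

954809 50676
1823320452961 96771801768
3481845556741524089 184797174548553948
6648994948371812427335041 352892010866963721270096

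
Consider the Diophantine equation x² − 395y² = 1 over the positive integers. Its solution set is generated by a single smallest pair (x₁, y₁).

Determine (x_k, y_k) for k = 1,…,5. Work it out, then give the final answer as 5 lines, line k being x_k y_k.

159 8
50561 2544
16078239 808984
5112829441 257254368
1625863683999 81806080040

d=395: √d = [19; 1,6,1,38] (ℓ=4, even), read p_3/q_3
k=0  a_k=19  p_k/q_k = 19/1
k=1  a_k=1  p_k/q_k = 20/1
k=2  a_k=6  p_k/q_k = 139/7
k=3  a_k=1  p_k/q_k = 159/8
fundamental: x₁=159, y₁=8  (since 25281 − 395·64 = 1)
(159+8√395)^2 = 50561 + 2544√395
(159+8√395)^3 = 16078239 + 808984√395
(159+8√395)^4 = 5112829441 + 257254368√395
(159+8√395)^5 = 1625863683999 + 81806080040√395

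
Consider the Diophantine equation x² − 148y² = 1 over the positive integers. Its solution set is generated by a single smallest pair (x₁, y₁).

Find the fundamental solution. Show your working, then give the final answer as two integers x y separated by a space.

73 6

√148 → a₀=12, period (6,24); ℓ=2 even so k=1
a_0=12:  p_0=12·1+0=12,  q_0=12·0+1=1
a_1=6:  p_1=6·12+1=73,  q_1=6·1+0=6
fundamental: x₁=73, y₁=6  (since 5329 − 148·36 = 1)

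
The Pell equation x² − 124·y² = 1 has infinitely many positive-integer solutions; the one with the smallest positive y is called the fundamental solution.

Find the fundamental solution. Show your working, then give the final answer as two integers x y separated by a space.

√124 = [11; 7,2,1,1,1,…,2,7,22, …], period ℓ=16 (even) → k=15
k=0  a_k=11  p_k/q_k = 11/1
…
k=2  a_k=2  p_k/q_k = 167/15
k=3  a_k=1  p_k/q_k = 245/22
…
k=6  a_k=3  p_k/q_k = 2383/214
…
k=8  a_k=4  p_k/q_k = 14543/1306
k=9  a_k=1  p_k/q_k = 17583/1579
k=10  a_k=3  p_k/q_k = 67292/6043
…
k=12  a_k=1  p_k/q_k = 152167/13665
…
k=14  a_k=2  p_k/q_k = 626251/56239
k=15  a_k=7  p_k/q_k = 4620799/414960
→ (4620799, 414960).  Check: 4620799²=21351783398401, 124·414960²=21351783398400, difference 1.

4620799 414960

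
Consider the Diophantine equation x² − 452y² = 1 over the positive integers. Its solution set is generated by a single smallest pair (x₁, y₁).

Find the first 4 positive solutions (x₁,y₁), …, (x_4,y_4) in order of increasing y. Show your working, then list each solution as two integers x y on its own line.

1204353 56648
2900932297217 136448377488
6987493029899166849 328664025545553880
16830816386073401651890177 791655010315592455701792

√452 → a₀=21, period (3,1,5,3,10,3,5,1,3,42); ℓ=10 even so k=9
step 0: (21, 1)  from 21·(1,0) + (0,1)
step 1: (64, 3)  from 3·(21,1) + (1,0)
…
step 3: (489, 23)  from 5·(85,4) + (64,3)
…
step 5: (16009, 753)  from 10·(1552,73) + (489,23)
step 6: (49579, 2332)  from 3·(16009,753) + (1552,73)
step 7: (263904, 12413)  from 5·(49579,2332) + (16009,753)
step 8: (313483, 14745)  from 1·(263904,12413) + (49579,2332)
step 9: (1204353, 56648)  from 3·(313483,14745) + (263904,12413)
(x₁, y₁) = (1204353, 56648);  1204353² − 452·56648² = 1 ✓
k=2:  x_2 = 1204353·1204353+452·56648·56648 = 2900932297217,  y_2 = 1204353·56648+56648·1204353 = 136448377488
k=3:  x_3 = 1204353·2900932297217+452·56648·136448377488 = 6987493029899166849,  y_3 = 1204353·136448377488+56648·2900932297217 = 328664025545553880
k=4:  x_4 = 1204353·6987493029899166849+452·56648·328664025545553880 = 16830816386073401651890177,  y_4 = 1204353·328664025545553880+56648·6987493029899166849 = 791655010315592455701792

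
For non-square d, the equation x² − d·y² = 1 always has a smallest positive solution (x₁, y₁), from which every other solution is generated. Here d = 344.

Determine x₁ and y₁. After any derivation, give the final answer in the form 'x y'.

√344 → a₀=18, period (1,1,4,1,3,1,4,1,1,36); ℓ=10 even so k=9
a_0=18:  p_0=18·1+0=18,  q_0=18·0+1=1
a_1=1:  p_1=1·18+1=19,  q_1=1·1+0=1
a_2=1:  p_2=1·19+18=37,  q_2=1·1+1=2
a_3=4:  p_3=4·37+19=167,  q_3=4·2+1=9
a_4=1:  p_4=1·167+37=204,  q_4=1·9+2=11
a_5=3:  p_5=3·204+167=779,  q_5=3·11+9=42
…
a_7=4:  p_7=4·983+779=4711,  q_7=4·53+42=254
a_8=1:  p_8=1·4711+983=5694,  q_8=1·254+53=307
a_9=1:  p_9=1·5694+4711=10405,  q_9=1·307+254=561
(x₁, y₁) = (10405, 561);  10405² − 344·561² = 1 ✓

10405 561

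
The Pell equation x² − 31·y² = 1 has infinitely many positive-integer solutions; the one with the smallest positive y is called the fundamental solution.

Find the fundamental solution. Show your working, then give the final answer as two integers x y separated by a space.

1520 273

√31 = [5; 1,1,3,5,3,1,1,10, …], period ℓ=8 (even) → k=7
k=0  a_k=5  p_k/q_k = 5/1
k=1  a_k=1  p_k/q_k = 6/1
k=2  a_k=1  p_k/q_k = 11/2
k=3  a_k=3  p_k/q_k = 39/7
…
k=5  a_k=3  p_k/q_k = 657/118
k=6  a_k=1  p_k/q_k = 863/155
k=7  a_k=1  p_k/q_k = 1520/273
→ (1520, 273).  Check: 1520²=2310400, 31·273²=2310399, difference 1.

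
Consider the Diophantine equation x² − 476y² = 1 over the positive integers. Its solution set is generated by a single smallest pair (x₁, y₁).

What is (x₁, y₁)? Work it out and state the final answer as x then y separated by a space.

[21; 1,4,2,10,2,4,1,42] for √476; ℓ=8 ⇒ convergent index 7
i=0: a=21 ⇒ p=21, q=1
i=1: a=1 ⇒ p=22, q=1
i=2: a=4 ⇒ p=109, q=5
…
i=4: a=10 ⇒ p=2509, q=115
…
i=6: a=4 ⇒ p=23541, q=1079
i=7: a=1 ⇒ p=28799, q=1320
→ (28799, 1320).  Check: 28799²=829382401, 476·1320²=829382400, difference 1.

28799 1320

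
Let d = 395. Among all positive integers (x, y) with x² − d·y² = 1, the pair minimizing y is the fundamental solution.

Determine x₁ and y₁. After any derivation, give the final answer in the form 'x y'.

159 8

√395 = [19; 1,6,1,38, …], period ℓ=4 (even) → k=3
i=0: a=19 ⇒ p=19, q=1
…
i=2: a=6 ⇒ p=139, q=7
i=3: a=1 ⇒ p=159, q=8
fundamental: x₁=159, y₁=8  (since 25281 − 395·64 = 1)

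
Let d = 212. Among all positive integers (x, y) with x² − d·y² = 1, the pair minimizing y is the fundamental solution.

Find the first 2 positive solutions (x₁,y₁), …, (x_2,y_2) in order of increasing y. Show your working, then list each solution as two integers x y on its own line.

66249 4550
8777860001 602865900

√212 = [14; 1,1,3,1,1,…,1,1,28, …], period ℓ=14 (even) → k=13
i=0: a=14 ⇒ p=14, q=1
i=1: a=1 ⇒ p=15, q=1
i=2: a=1 ⇒ p=29, q=2
i=3: a=3 ⇒ p=102, q=7
…
i=5: a=1 ⇒ p=233, q=16
i=6: a=1 ⇒ p=364, q=25
i=7: a=6 ⇒ p=2417, q=166
i=8: a=1 ⇒ p=2781, q=191
i=9: a=1 ⇒ p=5198, q=357
i=10: a=1 ⇒ p=7979, q=548
i=11: a=3 ⇒ p=29135, q=2001
i=12: a=1 ⇒ p=37114, q=2549
i=13: a=1 ⇒ p=66249, q=4550
(x₁, y₁) = (66249, 4550);  66249² − 212·4550² = 1 ✓
n=2: (66249,4550)∘(66249,4550) = (66249·66249+212·4550·4550, 66249·4550+4550·66249) = (8777860001,602865900)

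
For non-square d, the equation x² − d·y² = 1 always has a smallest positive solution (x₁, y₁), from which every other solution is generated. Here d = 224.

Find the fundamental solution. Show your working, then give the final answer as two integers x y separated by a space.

15 1

[14; 1,28] for √224; ℓ=2 ⇒ convergent index 1
step 0: (14, 1)  from 14·(1,0) + (0,1)
step 1: (15, 1)  from 1·(14,1) + (1,0)
(x₁, y₁) = (15, 1);  15² − 224·1² = 1 ✓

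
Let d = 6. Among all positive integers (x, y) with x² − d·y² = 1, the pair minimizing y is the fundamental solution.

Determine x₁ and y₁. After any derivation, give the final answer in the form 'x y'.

√6 = [2; 2,4, …], period ℓ=2 (even) → k=1
i=0: a=2 ⇒ p=2, q=1
i=1: a=2 ⇒ p=5, q=2
→ (5, 2).  Check: 5²=25, 6·2²=24, difference 1.

5 2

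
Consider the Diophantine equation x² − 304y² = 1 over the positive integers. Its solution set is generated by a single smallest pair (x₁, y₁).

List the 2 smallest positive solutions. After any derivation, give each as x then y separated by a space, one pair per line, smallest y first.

57799 3315
6681448801 383207370

√304 = [17; 2,3,2,1,1,1,1,1,2,3,2,34, …], period ℓ=12 (even) → k=11
k=0  a_k=17  p_k/q_k = 17/1
…
k=3  a_k=2  p_k/q_k = 279/16
…
k=6  a_k=1  p_k/q_k = 1081/62
k=7  a_k=1  p_k/q_k = 1761/101
…
k=9  a_k=2  p_k/q_k = 7445/427
k=10  a_k=3  p_k/q_k = 25177/1444
k=11  a_k=2  p_k/q_k = 57799/3315
→ (57799, 3315).  Check: 57799²=3340724401, 304·3315²=3340724400, difference 1.
(x_2, y_2) = (57799·57799 + 304·3315·3315, 57799·3315 + 3315·57799) = (6681448801, 383207370)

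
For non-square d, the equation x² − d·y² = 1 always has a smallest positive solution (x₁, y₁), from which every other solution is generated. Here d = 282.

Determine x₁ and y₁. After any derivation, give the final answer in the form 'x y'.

[16; 1,3,1,4,1,3,1,32] for √282; ℓ=8 ⇒ convergent index 7
a_0=16:  p_0=16·1+0=16,  q_0=16·0+1=1
…
a_2=3:  p_2=3·17+16=67,  q_2=3·1+1=4
…
a_4=4:  p_4=4·84+67=403,  q_4=4·5+4=24
a_5=1:  p_5=1·403+84=487,  q_5=1·24+5=29
a_6=3:  p_6=3·487+403=1864,  q_6=3·29+24=111
a_7=1:  p_7=1·1864+487=2351,  q_7=1·111+29=140
(x₁, y₁) = (2351, 140);  2351² − 282·140² = 1 ✓

2351 140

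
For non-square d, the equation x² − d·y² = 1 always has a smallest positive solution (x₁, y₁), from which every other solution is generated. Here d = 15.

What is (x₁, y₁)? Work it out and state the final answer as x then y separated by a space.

4 1

[3; 1,6] for √15; ℓ=2 ⇒ convergent index 1
i=0: a=3 ⇒ p=3, q=1
i=1: a=1 ⇒ p=4, q=1
→ (4, 1).  Check: 4²=16, 15·1²=15, difference 1.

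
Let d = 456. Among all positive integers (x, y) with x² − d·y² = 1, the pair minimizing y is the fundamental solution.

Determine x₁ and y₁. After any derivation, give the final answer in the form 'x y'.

√456 = [21; 2,1,4,1,2,42, …], period ℓ=6 (even) → k=5
i=0: a=21 ⇒ p=21, q=1
…
i=4: a=1 ⇒ p=363, q=17
i=5: a=2 ⇒ p=1025, q=48
→ (1025, 48).  Check: 1025²=1050625, 456·48²=1050624, difference 1.

1025 48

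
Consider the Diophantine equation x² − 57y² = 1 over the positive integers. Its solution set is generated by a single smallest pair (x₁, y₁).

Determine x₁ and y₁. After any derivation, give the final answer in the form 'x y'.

151 20

[7; 1,1,4,1,1,14] for √57; ℓ=6 ⇒ convergent index 5
k=0  a_k=7  p_k/q_k = 7/1
…
k=2  a_k=1  p_k/q_k = 15/2
k=3  a_k=4  p_k/q_k = 68/9
k=4  a_k=1  p_k/q_k = 83/11
k=5  a_k=1  p_k/q_k = 151/20
→ (151, 20).  Check: 151²=22801, 57·20²=22800, difference 1.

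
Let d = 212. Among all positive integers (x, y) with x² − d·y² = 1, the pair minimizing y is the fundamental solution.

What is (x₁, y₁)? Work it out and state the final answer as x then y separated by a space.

66249 4550

√212 → a₀=14, period (1,1,3,1,1,…,1,1,28); ℓ=14 even so k=13
i=0: a=14 ⇒ p=14, q=1
i=1: a=1 ⇒ p=15, q=1
i=2: a=1 ⇒ p=29, q=2
i=3: a=3 ⇒ p=102, q=7
i=4: a=1 ⇒ p=131, q=9
i=5: a=1 ⇒ p=233, q=16
i=6: a=1 ⇒ p=364, q=25
i=7: a=6 ⇒ p=2417, q=166
i=8: a=1 ⇒ p=2781, q=191
i=9: a=1 ⇒ p=5198, q=357
i=10: a=1 ⇒ p=7979, q=548
i=11: a=3 ⇒ p=29135, q=2001
i=12: a=1 ⇒ p=37114, q=2549
i=13: a=1 ⇒ p=66249, q=4550
→ (66249, 4550).  Check: 66249²=4388930001, 212·4550²=4388930000, difference 1.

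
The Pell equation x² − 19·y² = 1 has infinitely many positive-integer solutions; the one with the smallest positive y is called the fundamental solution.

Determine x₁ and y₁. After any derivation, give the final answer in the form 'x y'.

d=19: √d = [4; 2,1,3,1,2,8] (ℓ=6, even), read p_5/q_5
step 0: (4, 1)  from 4·(1,0) + (0,1)
…
step 2: (13, 3)  from 1·(9,2) + (4,1)
step 3: (48, 11)  from 3·(13,3) + (9,2)
step 4: (61, 14)  from 1·(48,11) + (13,3)
step 5: (170, 39)  from 2·(61,14) + (48,11)
→ (170, 39).  Check: 170²=28900, 19·39²=28899, difference 1.

170 39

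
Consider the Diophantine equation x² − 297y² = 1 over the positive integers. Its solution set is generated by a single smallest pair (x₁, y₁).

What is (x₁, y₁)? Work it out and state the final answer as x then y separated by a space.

48599 2820

[17; 4,3,1,1,2,1,1,3,4,34] for √297; ℓ=10 ⇒ convergent index 9
step 0: (17, 1)  from 17·(1,0) + (0,1)
…
step 2: (224, 13)  from 3·(69,4) + (17,1)
step 3: (293, 17)  from 1·(224,13) + (69,4)
step 4: (517, 30)  from 1·(293,17) + (224,13)
…
step 6: (1844, 107)  from 1·(1327,77) + (517,30)
step 7: (3171, 184)  from 1·(1844,107) + (1327,77)
step 8: (11357, 659)  from 3·(3171,184) + (1844,107)
step 9: (48599, 2820)  from 4·(11357,659) + (3171,184)
→ (48599, 2820).  Check: 48599²=2361862801, 297·2820²=2361862800, difference 1.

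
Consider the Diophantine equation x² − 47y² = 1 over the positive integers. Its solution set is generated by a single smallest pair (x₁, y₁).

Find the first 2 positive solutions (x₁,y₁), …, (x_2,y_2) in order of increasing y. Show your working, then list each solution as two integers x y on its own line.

48 7
4607 672

√47 = [6; 1,5,1,12, …], period ℓ=4 (even) → k=3
i=0: a=6 ⇒ p=6, q=1
i=1: a=1 ⇒ p=7, q=1
i=2: a=5 ⇒ p=41, q=6
i=3: a=1 ⇒ p=48, q=7
→ (48, 7).  Check: 48²=2304, 47·7²=2303, difference 1.
(48+7√47)^2 = 4607 + 672√47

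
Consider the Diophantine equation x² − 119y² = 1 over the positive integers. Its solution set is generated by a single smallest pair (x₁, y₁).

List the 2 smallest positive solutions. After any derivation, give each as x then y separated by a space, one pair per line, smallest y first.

120 11
28799 2640

[10; 1,9,1,20] for √119; ℓ=4 ⇒ convergent index 3
a_0=10:  p_0=10·1+0=10,  q_0=10·0+1=1
a_1=1:  p_1=1·10+1=11,  q_1=1·1+0=1
a_2=9:  p_2=9·11+10=109,  q_2=9·1+1=10
a_3=1:  p_3=1·109+11=120,  q_3=1·10+1=11
(x₁, y₁) = (120, 11);  120² − 119·11² = 1 ✓
(120+11√119)^2 = 28799 + 2640√119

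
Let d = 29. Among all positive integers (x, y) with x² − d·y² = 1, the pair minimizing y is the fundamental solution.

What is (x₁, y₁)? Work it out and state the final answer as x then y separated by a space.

9801 1820

√29 → a₀=5, period (2,1,1,2,10); ℓ=5 odd so k=9
step 0: (5, 1)  from 5·(1,0) + (0,1)
…
step 2: (16, 3)  from 1·(11,2) + (5,1)
step 3: (27, 5)  from 1·(16,3) + (11,2)
step 4: (70, 13)  from 2·(27,5) + (16,3)
…
step 6: (1524, 283)  from 2·(727,135) + (70,13)
…
step 8: (3775, 701)  from 1·(2251,418) + (1524,283)
step 9: (9801, 1820)  from 2·(3775,701) + (2251,418)
fundamental: x₁=9801, y₁=1820  (since 96059601 − 29·3312400 = 1)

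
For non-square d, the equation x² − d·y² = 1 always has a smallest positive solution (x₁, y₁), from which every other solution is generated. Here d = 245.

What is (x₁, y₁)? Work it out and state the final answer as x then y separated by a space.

51841 3312

d=245: √d = [15; 1,1,1,7,6,7,1,1,1,30] (ℓ=10, even), read p_9/q_9
a_0=15:  p_0=15·1+0=15,  q_0=15·0+1=1
a_1=1:  p_1=1·15+1=16,  q_1=1·1+0=1
a_2=1:  p_2=1·16+15=31,  q_2=1·1+1=2
…
a_4=7:  p_4=7·47+31=360,  q_4=7·3+2=23
a_5=6:  p_5=6·360+47=2207,  q_5=6·23+3=141
a_6=7:  p_6=7·2207+360=15809,  q_6=7·141+23=1010
a_7=1:  p_7=1·15809+2207=18016,  q_7=1·1010+141=1151
a_8=1:  p_8=1·18016+15809=33825,  q_8=1·1151+1010=2161
a_9=1:  p_9=1·33825+18016=51841,  q_9=1·2161+1151=3312
→ (51841, 3312).  Check: 51841²=2687489281, 245·3312²=2687489280, difference 1.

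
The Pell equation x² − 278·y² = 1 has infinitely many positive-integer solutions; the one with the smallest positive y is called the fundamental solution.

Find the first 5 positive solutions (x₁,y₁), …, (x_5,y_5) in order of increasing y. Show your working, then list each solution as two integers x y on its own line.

2501 150
12510001 750300
62575022501 3753000450
313000250040001 18772507500600
1565627188125062501 93900078765000750

d=278: √d = [16; 1,2,16,2,1,32] (ℓ=6, even), read p_5/q_5
step 0: (16, 1)  from 16·(1,0) + (0,1)
step 1: (17, 1)  from 1·(16,1) + (1,0)
…
step 4: (1684, 101)  from 2·(817,49) + (50,3)
step 5: (2501, 150)  from 1·(1684,101) + (817,49)
fundamental: x₁=2501, y₁=150  (since 6255001 − 278·22500 = 1)
(x_2, y_2) = (2501·2501 + 278·150·150, 2501·150 + 150·2501) = (12510001, 750300)
(x_3, y_3) = (2501·12510001 + 278·150·750300, 2501·750300 + 150·12510001) = (62575022501, 3753000450)
(x_4, y_4) = (2501·62575022501 + 278·150·3753000450, 2501·3753000450 + 150·62575022501) = (313000250040001, 18772507500600)
(x_5, y_5) = (2501·313000250040001 + 278·150·18772507500600, 2501·18772507500600 + 150·313000250040001) = (1565627188125062501, 93900078765000750)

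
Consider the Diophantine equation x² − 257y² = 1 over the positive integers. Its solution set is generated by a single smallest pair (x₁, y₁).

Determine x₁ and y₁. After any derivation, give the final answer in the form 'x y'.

[16; 32] for √257; ℓ=1 ⇒ convergent index 1
step 0: (16, 1)  from 16·(1,0) + (0,1)
step 1: (513, 32)  from 32·(16,1) + (1,0)
fundamental: x₁=513, y₁=32  (since 263169 − 257·1024 = 1)

513 32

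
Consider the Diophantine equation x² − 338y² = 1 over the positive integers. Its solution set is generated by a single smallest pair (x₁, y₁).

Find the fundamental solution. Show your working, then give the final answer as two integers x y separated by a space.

114243 6214

[18; 2,1,1,2,36] for √338; ℓ=5 ⇒ convergent index 9
a_0=18:  p_0=18·1+0=18,  q_0=18·0+1=1
a_1=2:  p_1=2·18+1=37,  q_1=2·1+0=2
a_2=1:  p_2=1·37+18=55,  q_2=1·2+1=3
…
a_4=2:  p_4=2·92+55=239,  q_4=2·5+3=13
a_5=36:  p_5=36·239+92=8696,  q_5=36·13+5=473
a_6=2:  p_6=2·8696+239=17631,  q_6=2·473+13=959
a_7=1:  p_7=1·17631+8696=26327,  q_7=1·959+473=1432
a_8=1:  p_8=1·26327+17631=43958,  q_8=1·1432+959=2391
a_9=2:  p_9=2·43958+26327=114243,  q_9=2·2391+1432=6214
(x₁, y₁) = (114243, 6214);  114243² − 338·6214² = 1 ✓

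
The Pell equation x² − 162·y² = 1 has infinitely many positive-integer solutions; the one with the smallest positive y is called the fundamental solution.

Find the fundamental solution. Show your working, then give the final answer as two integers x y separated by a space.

[12; 1,2,1,2,12,2,1,2,1,24] for √162; ℓ=10 ⇒ convergent index 9
i=0: a=12 ⇒ p=12, q=1
…
i=5: a=12 ⇒ p=1731, q=136
i=6: a=2 ⇒ p=3602, q=283
…
i=8: a=2 ⇒ p=14268, q=1121
i=9: a=1 ⇒ p=19601, q=1540
(x₁, y₁) = (19601, 1540);  19601² − 162·1540² = 1 ✓

19601 1540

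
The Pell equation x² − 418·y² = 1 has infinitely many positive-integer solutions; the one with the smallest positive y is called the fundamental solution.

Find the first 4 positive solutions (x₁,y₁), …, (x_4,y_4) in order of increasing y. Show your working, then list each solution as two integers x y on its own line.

33857 1656
2292592897 112134384
155240635393601 7593067676520
10511964382749705217 514156984535740896

√418 → a₀=20, period (2,4,20,4,2,40); ℓ=6 even so k=5
k=0  a_k=20  p_k/q_k = 20/1
k=1  a_k=2  p_k/q_k = 41/2
k=2  a_k=4  p_k/q_k = 184/9
k=3  a_k=20  p_k/q_k = 3721/182
k=4  a_k=4  p_k/q_k = 15068/737
k=5  a_k=2  p_k/q_k = 33857/1656
→ (33857, 1656).  Check: 33857²=1146296449, 418·1656²=1146296448, difference 1.
(x_2, y_2) = (33857·33857 + 418·1656·1656, 33857·1656 + 1656·33857) = (2292592897, 112134384)
(x_3, y_3) = (33857·2292592897 + 418·1656·112134384, 33857·112134384 + 1656·2292592897) = (155240635393601, 7593067676520)
(x_4, y_4) = (33857·155240635393601 + 418·1656·7593067676520, 33857·7593067676520 + 1656·155240635393601) = (10511964382749705217, 514156984535740896)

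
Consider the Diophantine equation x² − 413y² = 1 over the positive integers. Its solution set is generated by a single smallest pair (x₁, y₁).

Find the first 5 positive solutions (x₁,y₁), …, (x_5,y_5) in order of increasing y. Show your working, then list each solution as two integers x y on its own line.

√413 = [20; 3,9,1,4,1,9,3,40, …], period ℓ=8 (even) → k=7
i=0: a=20 ⇒ p=20, q=1
i=1: a=3 ⇒ p=61, q=3
i=2: a=9 ⇒ p=569, q=28
i=3: a=1 ⇒ p=630, q=31
…
i=5: a=1 ⇒ p=3719, q=183
i=6: a=9 ⇒ p=36560, q=1799
i=7: a=3 ⇒ p=113399, q=5580
(x₁, y₁) = (113399, 5580);  113399² − 413·5580² = 1 ✓
k=2:  x_2 = 113399·113399+413·5580·5580 = 25718666401,  y_2 = 113399·5580+5580·113399 = 1265532840
k=3:  x_3 = 113399·25718666401+413·5580·1265532840 = 5832942102300599,  y_3 = 113399·1265532840+5580·25718666401 = 287020317040740
k=4:  x_4 = 113399·5832942102300599+413·5580·287020317040740 = 1322899602891852585601,  y_4 = 113399·287020317040740+5580·5832942102300599 = 65095633862940217680
k=5:  x_5 = 113399·1322899602891852585601+413·5580·65095633862940217680 = 300030984130833440606834999,  y_5 = 113399·65095633862940217680+5580·1322899602891852585601 = 14763559568560095172347900

113399 5580
25718666401 1265532840
5832942102300599 287020317040740
1322899602891852585601 65095633862940217680
300030984130833440606834999 14763559568560095172347900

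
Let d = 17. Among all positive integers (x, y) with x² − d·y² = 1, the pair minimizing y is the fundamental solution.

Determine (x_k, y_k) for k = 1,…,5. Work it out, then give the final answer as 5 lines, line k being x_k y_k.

[4; 8] for √17; ℓ=1 ⇒ convergent index 1
k=0  a_k=4  p_k/q_k = 4/1
k=1  a_k=8  p_k/q_k = 33/8
→ (33, 8).  Check: 33²=1089, 17·8²=1088, difference 1.
(x_2, y_2) = (33·33 + 17·8·8, 33·8 + 8·33) = (2177, 528)
(x_3, y_3) = (33·2177 + 17·8·528, 33·528 + 8·2177) = (143649, 34840)
(x_4, y_4) = (33·143649 + 17·8·34840, 33·34840 + 8·143649) = (9478657, 2298912)
(x_5, y_5) = (33·9478657 + 17·8·2298912, 33·2298912 + 8·9478657) = (625447713, 151693352)

33 8
2177 528
143649 34840
9478657 2298912
625447713 151693352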